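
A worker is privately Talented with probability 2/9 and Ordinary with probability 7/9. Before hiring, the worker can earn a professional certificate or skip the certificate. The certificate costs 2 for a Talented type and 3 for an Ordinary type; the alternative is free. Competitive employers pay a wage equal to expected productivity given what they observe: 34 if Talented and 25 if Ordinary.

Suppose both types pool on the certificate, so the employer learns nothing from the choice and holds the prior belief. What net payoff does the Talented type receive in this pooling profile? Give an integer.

25

Pooled wage = 2/9·34 + 7/9·25 = 27.
Talented pays cost 2 for the certificate, so net payoff = 27 − 2 = 25.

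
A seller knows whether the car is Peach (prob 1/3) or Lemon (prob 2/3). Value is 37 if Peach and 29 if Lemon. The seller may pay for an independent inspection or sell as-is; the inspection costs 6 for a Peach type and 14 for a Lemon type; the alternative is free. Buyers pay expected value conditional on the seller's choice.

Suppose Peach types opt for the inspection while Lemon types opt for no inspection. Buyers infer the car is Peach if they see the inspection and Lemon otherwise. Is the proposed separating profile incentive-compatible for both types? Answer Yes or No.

Under these beliefs, the inspection earns price 37 and no inspection earns price 29.
Peach: the inspection nets 37 − 6 = 31; no inspection nets 29. Peach prefers the inspection.
Lemon: the inspection nets 37 − 14 = 23; no inspection nets 29. Lemon prefers no inspection.
Neither type deviates, so the separating profile is an equilibrium.

Yes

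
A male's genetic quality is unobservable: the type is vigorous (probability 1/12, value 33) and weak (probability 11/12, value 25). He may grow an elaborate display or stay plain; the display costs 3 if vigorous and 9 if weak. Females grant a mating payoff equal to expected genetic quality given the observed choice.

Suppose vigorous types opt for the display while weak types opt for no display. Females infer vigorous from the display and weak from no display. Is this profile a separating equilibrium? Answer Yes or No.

Yes

Under these beliefs, the display earns mating payoff 33 and no display earns mating payoff 25.
vigorous: the display nets 33 − 3 = 30; no display nets 25. vigorous prefers the display.
weak: the display nets 33 − 9 = 24; no display nets 25. weak prefers no display.
Neither type deviates, so the separating profile is an equilibrium.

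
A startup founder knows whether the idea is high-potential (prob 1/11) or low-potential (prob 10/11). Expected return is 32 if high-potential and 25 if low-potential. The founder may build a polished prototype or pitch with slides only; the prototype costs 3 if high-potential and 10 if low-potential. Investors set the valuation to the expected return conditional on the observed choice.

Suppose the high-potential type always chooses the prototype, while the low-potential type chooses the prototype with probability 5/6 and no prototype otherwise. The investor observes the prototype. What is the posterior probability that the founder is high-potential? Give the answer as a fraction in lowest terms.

3/28

P(the prototype) = (1/11)·1 + (10/11)·(5/6) = 28/33.
By Bayes' rule, P(high-potential | the prototype) = (1/11) / (28/33) = 3/28.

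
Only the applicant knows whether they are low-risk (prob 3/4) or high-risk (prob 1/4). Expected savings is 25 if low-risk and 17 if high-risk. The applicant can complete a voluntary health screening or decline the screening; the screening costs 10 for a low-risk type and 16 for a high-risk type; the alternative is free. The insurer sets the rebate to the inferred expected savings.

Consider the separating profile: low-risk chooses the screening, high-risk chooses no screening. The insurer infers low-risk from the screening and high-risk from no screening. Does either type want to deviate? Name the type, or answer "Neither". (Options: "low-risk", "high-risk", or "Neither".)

The screening pays 25; no screening pays 17.
low-risk: assigned the screening, nets 25 − 10 = 15; deviating to no screening nets 17.
high-risk: assigned no screening, nets 17; deviating to the screening nets 25 − 16 = 9.
The low-risk type gains 2 by deviating.

low-risk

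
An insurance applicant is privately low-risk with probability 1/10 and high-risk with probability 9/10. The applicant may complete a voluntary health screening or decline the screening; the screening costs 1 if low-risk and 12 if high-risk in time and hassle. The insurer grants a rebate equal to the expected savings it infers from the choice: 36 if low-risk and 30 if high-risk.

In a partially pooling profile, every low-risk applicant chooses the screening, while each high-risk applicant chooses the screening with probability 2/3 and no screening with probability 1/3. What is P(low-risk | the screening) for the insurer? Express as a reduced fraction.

P(the screening) = (1/10)·1 + (9/10)·(2/3) = 7/10.
By Bayes' rule, P(low-risk | the screening) = (1/10) / (7/10) = 1/7.

1/7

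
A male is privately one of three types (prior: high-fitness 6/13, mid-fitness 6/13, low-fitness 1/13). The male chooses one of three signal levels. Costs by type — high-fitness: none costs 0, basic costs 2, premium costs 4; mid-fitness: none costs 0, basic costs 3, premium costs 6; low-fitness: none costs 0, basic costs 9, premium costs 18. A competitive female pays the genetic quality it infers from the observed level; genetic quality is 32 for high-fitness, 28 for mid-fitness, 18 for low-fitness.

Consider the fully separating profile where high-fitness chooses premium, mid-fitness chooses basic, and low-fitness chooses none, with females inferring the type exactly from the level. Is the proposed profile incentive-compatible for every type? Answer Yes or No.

Separating mating payoffs: premium → 32, basic → 28, none → 18.
high-fitness (assigned premium): none: 18 − 0 = 18; basic: 28 − 2 = 26; premium: 32 − 4 = 28. high-fitness stays.
mid-fitness (assigned basic): none: 18 − 0 = 18; basic: 28 − 3 = 25; premium: 32 − 6 = 26. mid-fitness prefers premium.
low-fitness (assigned none): none: 18 − 0 = 18; basic: 28 − 9 = 19; premium: 32 − 18 = 14. low-fitness prefers basic.
At least one type deviates; the separating profile fails.

No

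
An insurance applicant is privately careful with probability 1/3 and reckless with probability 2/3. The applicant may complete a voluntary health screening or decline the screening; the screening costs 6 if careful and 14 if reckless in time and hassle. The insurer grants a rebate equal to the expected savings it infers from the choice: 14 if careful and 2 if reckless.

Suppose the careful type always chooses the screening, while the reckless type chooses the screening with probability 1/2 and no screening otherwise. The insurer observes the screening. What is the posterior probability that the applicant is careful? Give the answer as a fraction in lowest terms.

1/2

P(the screening) = (1/3)·1 + (2/3)·(1/2) = 2/3.
By Bayes' rule, P(careful | the screening) = (1/3) / (2/3) = 1/2.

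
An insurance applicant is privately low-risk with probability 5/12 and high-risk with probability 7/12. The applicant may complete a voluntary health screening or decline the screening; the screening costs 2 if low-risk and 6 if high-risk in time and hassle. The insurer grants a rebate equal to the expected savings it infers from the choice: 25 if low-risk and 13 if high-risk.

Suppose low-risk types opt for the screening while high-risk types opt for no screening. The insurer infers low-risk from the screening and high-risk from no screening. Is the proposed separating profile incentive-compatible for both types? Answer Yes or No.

No

Under these beliefs, the screening earns rebate 25 and no screening earns rebate 13.
low-risk: the screening nets 25 − 2 = 23; no screening nets 13. low-risk prefers the screening.
high-risk: the screening nets 25 − 6 = 19; no screening nets 13. high-risk would deviate to the screening.
high-risk has a profitable deviation, so the profile is not an equilibrium.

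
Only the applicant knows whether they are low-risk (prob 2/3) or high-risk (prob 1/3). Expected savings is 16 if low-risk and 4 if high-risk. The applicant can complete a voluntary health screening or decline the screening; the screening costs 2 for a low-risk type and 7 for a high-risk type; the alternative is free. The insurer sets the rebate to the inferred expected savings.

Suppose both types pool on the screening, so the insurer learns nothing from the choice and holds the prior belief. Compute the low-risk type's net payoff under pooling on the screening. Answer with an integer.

Pooled rebate = 2/3·16 + 1/3·4 = 12.
low-risk pays cost 2 for the screening, so net payoff = 12 − 2 = 10.

10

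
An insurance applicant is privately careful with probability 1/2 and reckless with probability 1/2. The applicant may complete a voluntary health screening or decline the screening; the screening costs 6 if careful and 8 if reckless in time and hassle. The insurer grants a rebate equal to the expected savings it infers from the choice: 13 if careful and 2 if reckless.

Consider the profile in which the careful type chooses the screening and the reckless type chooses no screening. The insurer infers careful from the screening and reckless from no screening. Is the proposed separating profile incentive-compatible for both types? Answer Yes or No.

No

Under these beliefs, the screening earns rebate 13 and no screening earns rebate 2.
careful: the screening nets 13 − 6 = 7; no screening nets 2. careful prefers the screening.
reckless: the screening nets 13 − 8 = 5; no screening nets 2. reckless would deviate to the screening.
reckless has a profitable deviation, so the profile is not an equilibrium.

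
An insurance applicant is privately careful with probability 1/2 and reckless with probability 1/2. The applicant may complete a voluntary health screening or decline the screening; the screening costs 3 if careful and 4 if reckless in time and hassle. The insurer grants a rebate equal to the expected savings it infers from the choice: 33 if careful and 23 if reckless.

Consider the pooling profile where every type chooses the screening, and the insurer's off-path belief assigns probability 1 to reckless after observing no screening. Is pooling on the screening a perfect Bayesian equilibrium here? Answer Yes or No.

Yes

On path, the insurer holds the prior and pays 1/2·33 + 1/2·23 = 28. Off path (no screening), believing reckless, it pays 23.
careful: the screening nets 28 − 3 = 25; no screening nets 23. careful stays.
reckless: the screening nets 28 − 4 = 24; no screening nets 23. reckless stays.
No type deviates, so pooling is sustained.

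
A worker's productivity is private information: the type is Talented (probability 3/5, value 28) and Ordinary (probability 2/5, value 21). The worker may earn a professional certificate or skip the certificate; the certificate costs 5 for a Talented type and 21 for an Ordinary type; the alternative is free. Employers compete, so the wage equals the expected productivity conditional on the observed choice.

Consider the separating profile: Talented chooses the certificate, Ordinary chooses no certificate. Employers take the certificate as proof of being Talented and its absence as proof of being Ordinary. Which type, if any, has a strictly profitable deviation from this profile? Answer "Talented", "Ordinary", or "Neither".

The certificate pays 28; no certificate pays 21.
Talented: assigned the certificate, nets 28 − 5 = 23; deviating to no certificate nets 21.
Ordinary: assigned no certificate, nets 21; deviating to the certificate nets 28 − 21 = 7.
Both types strictly prefer their assigned action; no profitable deviation.

Neither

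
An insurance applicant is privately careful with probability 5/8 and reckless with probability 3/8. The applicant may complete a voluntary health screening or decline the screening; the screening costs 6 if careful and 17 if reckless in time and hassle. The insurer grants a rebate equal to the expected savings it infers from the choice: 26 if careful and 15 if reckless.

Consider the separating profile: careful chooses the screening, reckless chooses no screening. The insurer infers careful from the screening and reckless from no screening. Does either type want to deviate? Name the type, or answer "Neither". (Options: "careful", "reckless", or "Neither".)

Neither

The screening pays 26; no screening pays 15.
careful: assigned the screening, nets 26 − 6 = 20; deviating to no screening nets 15.
reckless: assigned no screening, nets 15; deviating to the screening nets 26 − 17 = 9.
Both types strictly prefer their assigned action; no profitable deviation.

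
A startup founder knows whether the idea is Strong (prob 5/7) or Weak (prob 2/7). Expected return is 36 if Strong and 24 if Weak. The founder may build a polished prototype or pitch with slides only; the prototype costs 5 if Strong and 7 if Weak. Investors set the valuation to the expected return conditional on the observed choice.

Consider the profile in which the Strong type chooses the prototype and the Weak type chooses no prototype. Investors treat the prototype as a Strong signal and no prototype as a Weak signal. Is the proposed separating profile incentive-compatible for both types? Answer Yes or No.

No

Under these beliefs, the prototype earns valuation 36 and no prototype earns valuation 24.
Strong: the prototype nets 36 − 5 = 31; no prototype nets 24. Strong prefers the prototype.
Weak: the prototype nets 36 − 7 = 29; no prototype nets 24. Weak would deviate to the prototype.
Weak has a profitable deviation, so the profile is not an equilibrium.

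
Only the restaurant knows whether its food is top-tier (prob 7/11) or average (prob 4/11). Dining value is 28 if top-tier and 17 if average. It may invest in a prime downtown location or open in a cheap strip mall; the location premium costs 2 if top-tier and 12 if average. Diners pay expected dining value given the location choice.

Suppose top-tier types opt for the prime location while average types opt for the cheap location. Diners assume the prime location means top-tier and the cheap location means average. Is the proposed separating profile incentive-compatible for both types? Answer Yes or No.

Yes

Under these beliefs, the prime location earns price premium 28 and the cheap location earns price premium 17.
top-tier: the prime location nets 28 − 2 = 26; the cheap location nets 17. top-tier prefers the prime location.
average: the prime location nets 28 − 12 = 16; the cheap location nets 17. average prefers the cheap location.
Neither type deviates, so the separating profile is an equilibrium.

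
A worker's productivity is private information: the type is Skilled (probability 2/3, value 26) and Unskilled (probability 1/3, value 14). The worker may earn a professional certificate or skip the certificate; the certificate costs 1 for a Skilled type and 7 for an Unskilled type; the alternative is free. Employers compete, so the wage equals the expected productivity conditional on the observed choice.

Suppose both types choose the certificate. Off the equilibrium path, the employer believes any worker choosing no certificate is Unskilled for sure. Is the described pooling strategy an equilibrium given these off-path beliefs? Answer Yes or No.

On path, the employer holds the prior and pays 2/3·26 + 1/3·14 = 22. Off path (no certificate), believing Unskilled, it pays 14.
Skilled: the certificate nets 22 − 1 = 21; no certificate nets 14. Skilled stays.
Unskilled: the certificate nets 22 − 7 = 15; no certificate nets 14. Unskilled stays.
No type deviates, so pooling is sustained.

Yes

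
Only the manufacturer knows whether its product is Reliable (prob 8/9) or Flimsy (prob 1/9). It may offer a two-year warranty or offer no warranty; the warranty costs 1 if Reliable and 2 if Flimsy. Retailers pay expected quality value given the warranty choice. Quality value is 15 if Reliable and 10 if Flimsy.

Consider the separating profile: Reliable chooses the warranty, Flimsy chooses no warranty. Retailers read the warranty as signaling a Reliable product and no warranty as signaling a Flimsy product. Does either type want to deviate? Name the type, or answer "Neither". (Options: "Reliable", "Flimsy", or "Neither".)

Flimsy

The warranty pays 15; no warranty pays 10.
Reliable: assigned the warranty, nets 15 − 1 = 14; deviating to no warranty nets 10.
Flimsy: assigned no warranty, nets 10; deviating to the warranty nets 15 − 2 = 13.
The Flimsy type gains 3 by deviating.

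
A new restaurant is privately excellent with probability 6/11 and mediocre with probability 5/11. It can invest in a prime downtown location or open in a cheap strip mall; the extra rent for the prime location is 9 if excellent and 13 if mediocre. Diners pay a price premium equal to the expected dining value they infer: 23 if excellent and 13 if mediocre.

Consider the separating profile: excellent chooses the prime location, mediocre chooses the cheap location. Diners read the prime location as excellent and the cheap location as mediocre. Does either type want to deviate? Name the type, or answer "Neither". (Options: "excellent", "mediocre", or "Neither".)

The prime location pays 23; the cheap location pays 13.
excellent: assigned the prime location, nets 23 − 9 = 14; deviating to the cheap location nets 13.
mediocre: assigned the cheap location, nets 13; deviating to the prime location nets 23 − 13 = 10.
Both types strictly prefer their assigned action; no profitable deviation.

Neither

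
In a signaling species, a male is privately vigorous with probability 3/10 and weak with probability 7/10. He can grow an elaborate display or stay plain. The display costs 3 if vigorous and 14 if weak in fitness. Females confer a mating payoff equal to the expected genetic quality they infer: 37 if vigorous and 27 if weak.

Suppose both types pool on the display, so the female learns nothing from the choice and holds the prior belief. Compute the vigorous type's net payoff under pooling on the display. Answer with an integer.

27

Pooled mating payoff = 3/10·37 + 7/10·27 = 30.
vigorous pays cost 3 for the display, so net payoff = 30 − 3 = 27.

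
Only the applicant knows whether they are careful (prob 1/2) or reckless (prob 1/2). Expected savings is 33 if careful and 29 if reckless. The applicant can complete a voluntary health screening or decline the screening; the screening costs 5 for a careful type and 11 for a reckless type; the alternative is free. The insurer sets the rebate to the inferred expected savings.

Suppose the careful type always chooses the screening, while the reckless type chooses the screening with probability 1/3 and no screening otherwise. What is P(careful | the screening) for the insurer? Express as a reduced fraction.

3/4

P(the screening) = (1/2)·1 + (1/2)·(1/3) = 2/3.
By Bayes' rule, P(careful | the screening) = (1/2) / (2/3) = 3/4.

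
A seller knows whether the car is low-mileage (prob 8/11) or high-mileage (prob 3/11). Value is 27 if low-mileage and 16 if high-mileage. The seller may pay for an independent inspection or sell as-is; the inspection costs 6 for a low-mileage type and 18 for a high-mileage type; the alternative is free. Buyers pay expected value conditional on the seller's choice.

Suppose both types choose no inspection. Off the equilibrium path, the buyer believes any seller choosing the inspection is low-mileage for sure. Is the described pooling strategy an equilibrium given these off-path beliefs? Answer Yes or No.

On path, the buyer holds the prior and pays 8/11·27 + 3/11·16 = 24. Off path (the inspection), believing low-mileage, it pays 27.
low-mileage: no inspection nets 24; the inspection nets 27 − 6 = 21. low-mileage stays.
high-mileage: no inspection nets 24; the inspection nets 27 − 18 = 9. high-mileage stays.
No type deviates, so pooling is sustained.

Yes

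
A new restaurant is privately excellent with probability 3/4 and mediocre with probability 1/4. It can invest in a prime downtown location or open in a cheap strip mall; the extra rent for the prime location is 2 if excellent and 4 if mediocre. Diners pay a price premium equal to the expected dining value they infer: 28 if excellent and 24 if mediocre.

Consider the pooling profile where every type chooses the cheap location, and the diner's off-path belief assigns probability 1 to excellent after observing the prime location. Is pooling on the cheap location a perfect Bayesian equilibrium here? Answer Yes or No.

Yes

On path, the diner holds the prior and pays 3/4·28 + 1/4·24 = 27. Off path (the prime location), believing excellent, it pays 28.
excellent: the cheap location nets 27; the prime location nets 28 − 2 = 26. excellent stays.
mediocre: the cheap location nets 27; the prime location nets 28 − 4 = 24. mediocre stays.
No type deviates, so pooling is sustained.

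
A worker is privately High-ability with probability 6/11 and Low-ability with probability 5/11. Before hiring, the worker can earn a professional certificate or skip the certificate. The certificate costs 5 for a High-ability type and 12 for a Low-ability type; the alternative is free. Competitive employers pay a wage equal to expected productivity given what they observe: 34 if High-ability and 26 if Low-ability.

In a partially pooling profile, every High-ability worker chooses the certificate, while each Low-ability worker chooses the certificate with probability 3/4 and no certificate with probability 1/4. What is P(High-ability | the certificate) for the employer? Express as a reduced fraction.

8/13

P(the certificate) = (6/11)·1 + (5/11)·(3/4) = 39/44.
By Bayes' rule, P(High-ability | the certificate) = (6/11) / (39/44) = 8/13.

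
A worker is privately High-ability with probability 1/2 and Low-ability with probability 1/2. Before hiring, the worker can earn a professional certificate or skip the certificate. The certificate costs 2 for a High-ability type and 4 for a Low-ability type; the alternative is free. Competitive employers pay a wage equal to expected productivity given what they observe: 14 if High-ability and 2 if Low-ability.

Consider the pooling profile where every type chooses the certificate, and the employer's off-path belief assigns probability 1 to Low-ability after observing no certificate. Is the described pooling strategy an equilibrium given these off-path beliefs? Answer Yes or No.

Yes

On path, the employer holds the prior and pays 1/2·14 + 1/2·2 = 8. Off path (no certificate), believing Low-ability, it pays 2.
High-ability: the certificate nets 8 − 2 = 6; no certificate nets 2. High-ability stays.
Low-ability: the certificate nets 8 − 4 = 4; no certificate nets 2. Low-ability stays.
No type deviates, so pooling is sustained.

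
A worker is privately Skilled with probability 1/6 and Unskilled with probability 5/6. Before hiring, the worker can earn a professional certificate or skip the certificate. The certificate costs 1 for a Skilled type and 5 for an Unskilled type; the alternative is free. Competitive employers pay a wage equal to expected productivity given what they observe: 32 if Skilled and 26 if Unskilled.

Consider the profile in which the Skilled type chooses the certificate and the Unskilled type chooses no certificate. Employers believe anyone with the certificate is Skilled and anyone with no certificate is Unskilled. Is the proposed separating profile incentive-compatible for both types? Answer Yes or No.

No

Under these beliefs, the certificate earns wage 32 and no certificate earns wage 26.
Skilled: the certificate nets 32 − 1 = 31; no certificate nets 26. Skilled prefers the certificate.
Unskilled: the certificate nets 32 − 5 = 27; no certificate nets 26. Unskilled would deviate to the certificate.
Unskilled has a profitable deviation, so the profile is not an equilibrium.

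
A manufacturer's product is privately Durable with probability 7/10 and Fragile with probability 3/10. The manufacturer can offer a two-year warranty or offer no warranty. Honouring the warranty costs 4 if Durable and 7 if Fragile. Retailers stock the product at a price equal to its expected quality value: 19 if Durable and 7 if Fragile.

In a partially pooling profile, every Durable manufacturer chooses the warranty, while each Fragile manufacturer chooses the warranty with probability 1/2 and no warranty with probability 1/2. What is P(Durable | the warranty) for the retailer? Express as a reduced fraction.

14/17

P(the warranty) = (7/10)·1 + (3/10)·(1/2) = 17/20.
By Bayes' rule, P(Durable | the warranty) = (7/10) / (17/20) = 14/17.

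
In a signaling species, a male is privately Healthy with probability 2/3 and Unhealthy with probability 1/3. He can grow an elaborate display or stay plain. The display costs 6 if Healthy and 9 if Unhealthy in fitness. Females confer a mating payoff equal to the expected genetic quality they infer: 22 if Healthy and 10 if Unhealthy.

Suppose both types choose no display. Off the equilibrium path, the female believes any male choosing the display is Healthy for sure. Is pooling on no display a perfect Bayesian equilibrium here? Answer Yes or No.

On path, the female holds the prior and pays 2/3·22 + 1/3·10 = 18. Off path (the display), believing Healthy, it pays 22.
Healthy: no display nets 18; the display nets 22 − 6 = 16. Healthy stays.
Unhealthy: no display nets 18; the display nets 22 − 9 = 13. Unhealthy stays.
No type deviates, so pooling is sustained.

Yes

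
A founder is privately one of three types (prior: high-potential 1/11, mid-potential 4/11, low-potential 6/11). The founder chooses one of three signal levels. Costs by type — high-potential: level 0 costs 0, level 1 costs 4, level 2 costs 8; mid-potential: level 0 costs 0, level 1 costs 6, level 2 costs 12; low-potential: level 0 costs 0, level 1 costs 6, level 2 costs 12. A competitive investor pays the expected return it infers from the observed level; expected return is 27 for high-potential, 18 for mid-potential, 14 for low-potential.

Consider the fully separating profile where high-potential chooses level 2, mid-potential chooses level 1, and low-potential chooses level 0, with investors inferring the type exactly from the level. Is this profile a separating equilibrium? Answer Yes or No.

Separating valuations: level 2 → 27, level 1 → 18, level 0 → 14.
high-potential (assigned level 2): level 0: 14 − 0 = 14; level 1: 18 − 4 = 14; level 2: 27 − 8 = 19. high-potential stays.
mid-potential (assigned level 1): level 0: 14 − 0 = 14; level 1: 18 − 6 = 12; level 2: 27 − 12 = 15. mid-potential prefers level 2.
low-potential (assigned level 0): level 0: 14 − 0 = 14; level 1: 18 − 6 = 12; level 2: 27 − 12 = 15. low-potential prefers level 2.
At least one type deviates; the separating profile fails.

No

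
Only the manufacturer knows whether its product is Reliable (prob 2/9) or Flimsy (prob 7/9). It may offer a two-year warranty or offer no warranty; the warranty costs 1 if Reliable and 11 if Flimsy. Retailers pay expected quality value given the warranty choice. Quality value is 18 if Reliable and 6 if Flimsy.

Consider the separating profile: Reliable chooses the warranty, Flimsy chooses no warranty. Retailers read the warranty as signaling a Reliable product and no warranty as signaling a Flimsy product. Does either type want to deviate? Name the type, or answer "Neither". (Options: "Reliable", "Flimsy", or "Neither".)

Flimsy

The warranty pays 18; no warranty pays 6.
Reliable: assigned the warranty, nets 18 − 1 = 17; deviating to no warranty nets 6.
Flimsy: assigned no warranty, nets 6; deviating to the warranty nets 18 − 11 = 7.
The Flimsy type gains 1 by deviating.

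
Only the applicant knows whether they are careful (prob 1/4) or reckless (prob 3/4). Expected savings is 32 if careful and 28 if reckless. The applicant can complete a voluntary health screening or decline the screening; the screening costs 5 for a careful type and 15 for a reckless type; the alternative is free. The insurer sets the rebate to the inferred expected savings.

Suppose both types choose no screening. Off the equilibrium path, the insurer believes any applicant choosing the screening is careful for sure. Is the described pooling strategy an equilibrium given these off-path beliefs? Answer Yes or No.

Yes

On path, the insurer holds the prior and pays 1/4·32 + 3/4·28 = 29. Off path (the screening), believing careful, it pays 32.
careful: no screening nets 29; the screening nets 32 − 5 = 27. careful stays.
reckless: no screening nets 29; the screening nets 32 − 15 = 17. reckless stays.
No type deviates, so pooling is sustained.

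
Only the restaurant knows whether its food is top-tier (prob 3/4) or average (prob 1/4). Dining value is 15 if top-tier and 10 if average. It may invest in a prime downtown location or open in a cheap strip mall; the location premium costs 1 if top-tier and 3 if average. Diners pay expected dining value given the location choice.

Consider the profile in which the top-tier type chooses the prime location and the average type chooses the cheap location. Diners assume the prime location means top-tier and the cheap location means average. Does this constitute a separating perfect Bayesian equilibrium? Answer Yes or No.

Under these beliefs, the prime location earns price premium 15 and the cheap location earns price premium 10.
top-tier: the prime location nets 15 − 1 = 14; the cheap location nets 10. top-tier prefers the prime location.
average: the prime location nets 15 − 3 = 12; the cheap location nets 10. average would deviate to the prime location.
average has a profitable deviation, so the profile is not an equilibrium.

No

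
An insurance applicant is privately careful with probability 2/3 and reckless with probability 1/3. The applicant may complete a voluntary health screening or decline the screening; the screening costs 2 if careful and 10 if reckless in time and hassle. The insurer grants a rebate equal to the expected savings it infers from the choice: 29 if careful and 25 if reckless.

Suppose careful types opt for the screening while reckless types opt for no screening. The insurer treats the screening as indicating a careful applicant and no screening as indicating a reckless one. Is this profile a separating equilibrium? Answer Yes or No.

Yes

Under these beliefs, the screening earns rebate 29 and no screening earns rebate 25.
careful: the screening nets 29 − 2 = 27; no screening nets 25. careful prefers the screening.
reckless: the screening nets 29 − 10 = 19; no screening nets 25. reckless prefers no screening.
Neither type deviates, so the separating profile is an equilibrium.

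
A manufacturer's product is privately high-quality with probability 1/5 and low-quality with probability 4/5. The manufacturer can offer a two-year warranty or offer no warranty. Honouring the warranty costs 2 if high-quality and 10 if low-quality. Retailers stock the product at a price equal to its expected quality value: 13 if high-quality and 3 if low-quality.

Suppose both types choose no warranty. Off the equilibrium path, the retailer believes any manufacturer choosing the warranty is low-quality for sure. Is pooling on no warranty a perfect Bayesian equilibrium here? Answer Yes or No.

Yes

On path, the retailer holds the prior and pays 1/5·13 + 4/5·3 = 5. Off path (the warranty), believing low-quality, it pays 3.
high-quality: no warranty nets 5; the warranty nets 3 − 2 = 1. high-quality stays.
low-quality: no warranty nets 5; the warranty nets 3 − 10 = -7. low-quality stays.
No type deviates, so pooling is sustained.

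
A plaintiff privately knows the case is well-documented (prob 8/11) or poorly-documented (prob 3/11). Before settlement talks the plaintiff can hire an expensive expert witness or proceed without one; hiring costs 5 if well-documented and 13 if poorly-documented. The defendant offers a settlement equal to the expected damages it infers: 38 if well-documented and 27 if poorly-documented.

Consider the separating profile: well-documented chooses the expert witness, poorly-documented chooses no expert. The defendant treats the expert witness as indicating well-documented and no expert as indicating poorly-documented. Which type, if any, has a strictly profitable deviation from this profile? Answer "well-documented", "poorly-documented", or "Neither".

The expert witness pays 38; no expert pays 27.
well-documented: assigned the expert witness, nets 38 − 5 = 33; deviating to no expert nets 27.
poorly-documented: assigned no expert, nets 27; deviating to the expert witness nets 38 − 13 = 25.
Both types strictly prefer their assigned action; no profitable deviation.

Neither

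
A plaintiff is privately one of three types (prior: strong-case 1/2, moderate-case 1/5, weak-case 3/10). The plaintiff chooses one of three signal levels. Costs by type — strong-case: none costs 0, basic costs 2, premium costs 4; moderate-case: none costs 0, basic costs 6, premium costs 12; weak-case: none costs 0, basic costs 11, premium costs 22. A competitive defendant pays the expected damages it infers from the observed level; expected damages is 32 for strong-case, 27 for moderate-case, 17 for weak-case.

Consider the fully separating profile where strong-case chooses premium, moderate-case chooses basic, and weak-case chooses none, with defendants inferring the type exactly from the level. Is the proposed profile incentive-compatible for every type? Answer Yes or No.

Yes

Separating settlements: premium → 32, basic → 27, none → 17.
strong-case (assigned premium): none: 17 − 0 = 17; basic: 27 − 2 = 25; premium: 32 − 4 = 28. strong-case stays.
moderate-case (assigned basic): none: 17 − 0 = 17; basic: 27 − 6 = 21; premium: 32 − 12 = 20. moderate-case stays.
weak-case (assigned none): none: 17 − 0 = 17; basic: 27 − 11 = 16; premium: 32 − 22 = 10. weak-case stays.
Every type prefers its assigned level; separation holds.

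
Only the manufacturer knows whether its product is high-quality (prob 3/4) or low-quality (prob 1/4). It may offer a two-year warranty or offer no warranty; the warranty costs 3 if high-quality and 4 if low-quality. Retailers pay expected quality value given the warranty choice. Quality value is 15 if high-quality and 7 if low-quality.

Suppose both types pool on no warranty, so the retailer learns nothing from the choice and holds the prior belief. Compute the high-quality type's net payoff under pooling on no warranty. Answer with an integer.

13

Pooled price = 3/4·15 + 1/4·7 = 13.
high-quality pays no cost for no warranty, so net payoff = 13.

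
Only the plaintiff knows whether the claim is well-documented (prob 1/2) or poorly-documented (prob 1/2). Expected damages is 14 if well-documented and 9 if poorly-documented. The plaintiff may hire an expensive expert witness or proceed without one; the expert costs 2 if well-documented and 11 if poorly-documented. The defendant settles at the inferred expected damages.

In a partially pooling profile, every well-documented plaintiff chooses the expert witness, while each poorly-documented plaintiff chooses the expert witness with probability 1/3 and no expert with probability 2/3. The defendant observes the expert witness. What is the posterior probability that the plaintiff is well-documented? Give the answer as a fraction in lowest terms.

3/4

P(the expert witness) = (1/2)·1 + (1/2)·(1/3) = 2/3.
By Bayes' rule, P(well-documented | the expert witness) = (1/2) / (2/3) = 3/4.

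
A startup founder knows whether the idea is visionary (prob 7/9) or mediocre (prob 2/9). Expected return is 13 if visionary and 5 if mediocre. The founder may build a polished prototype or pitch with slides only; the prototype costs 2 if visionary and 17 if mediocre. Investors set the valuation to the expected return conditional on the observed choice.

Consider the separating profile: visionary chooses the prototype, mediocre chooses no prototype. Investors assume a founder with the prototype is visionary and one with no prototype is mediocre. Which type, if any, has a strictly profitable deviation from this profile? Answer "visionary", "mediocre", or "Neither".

Neither

The prototype pays 13; no prototype pays 5.
visionary: assigned the prototype, nets 13 − 2 = 11; deviating to no prototype nets 5.
mediocre: assigned no prototype, nets 5; deviating to the prototype nets 13 − 17 = -4.
Both types strictly prefer their assigned action; no profitable deviation.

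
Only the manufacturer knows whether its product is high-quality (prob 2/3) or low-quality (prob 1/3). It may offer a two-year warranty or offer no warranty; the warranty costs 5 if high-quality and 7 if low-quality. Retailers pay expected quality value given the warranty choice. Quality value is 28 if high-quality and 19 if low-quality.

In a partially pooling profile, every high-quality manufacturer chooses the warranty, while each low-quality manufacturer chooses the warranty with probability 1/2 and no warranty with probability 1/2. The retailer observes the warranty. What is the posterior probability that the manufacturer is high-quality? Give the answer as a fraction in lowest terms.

P(the warranty) = (2/3)·1 + (1/3)·(1/2) = 5/6.
By Bayes' rule, P(high-quality | the warranty) = (2/3) / (5/6) = 4/5.

4/5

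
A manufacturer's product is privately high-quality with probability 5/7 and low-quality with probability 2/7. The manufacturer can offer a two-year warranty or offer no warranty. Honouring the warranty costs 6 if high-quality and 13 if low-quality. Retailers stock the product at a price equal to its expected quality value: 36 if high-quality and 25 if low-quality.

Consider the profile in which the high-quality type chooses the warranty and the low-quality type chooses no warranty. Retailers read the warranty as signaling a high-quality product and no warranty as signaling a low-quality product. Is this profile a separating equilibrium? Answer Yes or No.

Under these beliefs, the warranty earns price 36 and no warranty earns price 25.
high-quality: the warranty nets 36 − 6 = 30; no warranty nets 25. high-quality prefers the warranty.
low-quality: the warranty nets 36 − 13 = 23; no warranty nets 25. low-quality prefers no warranty.
Neither type deviates, so the separating profile is an equilibrium.

Yes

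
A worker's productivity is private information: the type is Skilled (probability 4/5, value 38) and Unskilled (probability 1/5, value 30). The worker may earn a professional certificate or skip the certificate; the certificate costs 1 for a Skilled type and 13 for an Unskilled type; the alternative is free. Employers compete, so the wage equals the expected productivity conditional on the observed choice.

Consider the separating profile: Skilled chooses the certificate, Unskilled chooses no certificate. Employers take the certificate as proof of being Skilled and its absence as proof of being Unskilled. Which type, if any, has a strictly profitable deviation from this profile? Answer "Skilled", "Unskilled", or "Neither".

The certificate pays 38; no certificate pays 30.
Skilled: assigned the certificate, nets 38 − 1 = 37; deviating to no certificate nets 30.
Unskilled: assigned no certificate, nets 30; deviating to the certificate nets 38 − 13 = 25.
Both types strictly prefer their assigned action; no profitable deviation.

Neither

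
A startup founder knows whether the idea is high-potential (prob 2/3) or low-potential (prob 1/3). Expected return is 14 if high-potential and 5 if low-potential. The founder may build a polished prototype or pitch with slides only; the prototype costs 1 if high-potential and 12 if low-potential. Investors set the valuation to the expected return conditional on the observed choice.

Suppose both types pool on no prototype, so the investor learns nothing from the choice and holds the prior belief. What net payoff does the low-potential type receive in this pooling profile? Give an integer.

11

Pooled valuation = 2/3·14 + 1/3·5 = 11.
low-potential pays no cost for no prototype, so net payoff = 11.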